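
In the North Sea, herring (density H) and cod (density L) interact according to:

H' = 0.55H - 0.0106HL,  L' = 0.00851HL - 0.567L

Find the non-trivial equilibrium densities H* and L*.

Set dL/dt = 0 with L > 0: 0.00851H - 0.567 = 0, so H* = 0.567/0.00851 = 66.6.
Set dH/dt = 0 with H > 0: 0.55 - 0.0106L = 0, so L* = 0.55/0.0106 = 51.9.

H* ≈ 66.6, L* ≈ 51.9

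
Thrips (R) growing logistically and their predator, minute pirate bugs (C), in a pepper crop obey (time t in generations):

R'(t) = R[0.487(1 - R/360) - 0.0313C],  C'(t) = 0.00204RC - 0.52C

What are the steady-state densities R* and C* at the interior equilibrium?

From dC/dt = 0 with C > 0: 0.00204R* = 0.52, so R* = 255.
Substitute into dR/dt = 0: 0.487(1 - 255/360) = 0.0313C*.
The bracket is 0.292, giving C* = 0.142/0.0313 = 4.54.

R* ≈ 255, C* ≈ 4.54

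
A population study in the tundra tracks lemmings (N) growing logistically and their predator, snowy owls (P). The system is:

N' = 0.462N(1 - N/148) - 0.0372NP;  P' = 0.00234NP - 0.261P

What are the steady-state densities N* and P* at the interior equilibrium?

From dP/dt = 0 with P > 0: 0.00234N* = 0.261, so N* = 112.
Substitute into dN/dt = 0: 0.462(1 - 112/148) = 0.0372P*.
The bracket is 0.246, giving P* = 0.114/0.0372 = 3.06.

N* ≈ 112, P* ≈ 3.06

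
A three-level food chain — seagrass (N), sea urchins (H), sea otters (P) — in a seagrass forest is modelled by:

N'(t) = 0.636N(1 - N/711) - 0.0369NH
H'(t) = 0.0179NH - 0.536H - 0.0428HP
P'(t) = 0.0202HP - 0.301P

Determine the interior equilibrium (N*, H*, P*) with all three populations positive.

From dP/dt = 0: 0.0202H* = 0.301, so H* = 14.9.
From dN/dt = 0: 0.636(1 - N*/711) = 0.0369·14.9, giving N* = 711·(1 - 0.865) = 96.3.
From dH/dt = 0: 0.0179·96.3 - 0.536 = 0.0428P*, so P* = 1.19/0.0428 = 27.8.

N* ≈ 96.3, H* ≈ 14.9, P* ≈ 27.8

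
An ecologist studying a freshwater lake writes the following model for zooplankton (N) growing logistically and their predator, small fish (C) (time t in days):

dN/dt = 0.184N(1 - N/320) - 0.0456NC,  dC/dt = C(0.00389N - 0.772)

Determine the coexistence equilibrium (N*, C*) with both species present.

From dC/dt = 0 with C > 0: 0.00389N* = 0.772, so N* = 198.
Substitute into dN/dt = 0: 0.184(1 - 198/320) = 0.0456C*.
The bracket is 0.38, giving C* = 0.0699/0.0456 = 1.53.

N* ≈ 198, C* ≈ 1.53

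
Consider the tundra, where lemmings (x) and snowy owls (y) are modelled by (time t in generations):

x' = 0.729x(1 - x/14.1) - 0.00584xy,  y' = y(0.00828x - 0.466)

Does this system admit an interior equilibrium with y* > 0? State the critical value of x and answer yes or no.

The predator equation gives dy/dt > 0 only when x > 0.466/0.00828 = 56.3.
Without the predator, x → K = 14.1. Since 14.1 < 56.3, the predator cannot invade.

Threshold x = 56.3; K < 56.3, so no, the predator goes extinct.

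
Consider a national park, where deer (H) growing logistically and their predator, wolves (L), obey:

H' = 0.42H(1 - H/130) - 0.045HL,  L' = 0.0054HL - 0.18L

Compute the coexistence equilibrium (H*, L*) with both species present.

H* ≈ 33.3, L* ≈ 6.94

From dL/dt = 0 with L > 0: 0.0054H* = 0.18, so H* = 33.3.
Substitute into dH/dt = 0: 0.42(1 - 33.3/130) = 0.045L*.
The bracket is 0.744, giving L* = 0.312/0.045 = 6.94.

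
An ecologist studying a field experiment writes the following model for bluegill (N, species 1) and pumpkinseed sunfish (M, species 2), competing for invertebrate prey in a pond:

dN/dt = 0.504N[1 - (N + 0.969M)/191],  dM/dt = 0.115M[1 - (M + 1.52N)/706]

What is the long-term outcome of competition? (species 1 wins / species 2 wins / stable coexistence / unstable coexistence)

Compare the nullcline intercepts: K1/α12 = 191/0.969 = 197 < K2 = 706; K2/α21 = 706/1.52 = 464 > K1 = 191.
Since the inequalities point opposite ways, species 2 can invade but species 1 cannot.

species 2 excludes species 1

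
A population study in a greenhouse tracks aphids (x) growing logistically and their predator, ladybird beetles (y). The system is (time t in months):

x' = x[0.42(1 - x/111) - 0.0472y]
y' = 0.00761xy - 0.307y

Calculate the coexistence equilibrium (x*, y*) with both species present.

From dy/dt = 0 with y > 0: 0.00761x* = 0.307, so x* = 40.3.
Substitute into dx/dt = 0: 0.42(1 - 40.3/111) = 0.0472y*.
The bracket is 0.637, giving y* = 0.267/0.0472 = 5.66.

x* ≈ 40.3, y* ≈ 5.66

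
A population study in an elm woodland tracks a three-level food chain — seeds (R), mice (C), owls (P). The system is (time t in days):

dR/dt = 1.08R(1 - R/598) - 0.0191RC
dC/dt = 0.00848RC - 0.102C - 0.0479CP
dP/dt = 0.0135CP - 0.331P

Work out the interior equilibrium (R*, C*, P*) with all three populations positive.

From dP/dt = 0: 0.0135C* = 0.331, so C* = 24.5.
From dR/dt = 0: 1.08(1 - R*/598) = 0.0191·24.5, giving R* = 598·(1 - 0.434) = 339.
From dC/dt = 0: 0.00848·339 - 0.102 = 0.0479P*, so P* = 2.77/0.0479 = 57.8.

R* ≈ 339, C* ≈ 24.5, P* ≈ 57.8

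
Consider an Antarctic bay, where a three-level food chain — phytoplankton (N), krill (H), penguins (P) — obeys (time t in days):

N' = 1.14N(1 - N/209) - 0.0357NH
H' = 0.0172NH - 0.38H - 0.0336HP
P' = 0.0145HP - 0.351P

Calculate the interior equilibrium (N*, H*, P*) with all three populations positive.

From dP/dt = 0: 0.0145H* = 0.351, so H* = 24.2.
From dN/dt = 0: 1.14(1 - N*/209) = 0.0357·24.2, giving N* = 209·(1 - 0.758) = 50.6.
From dH/dt = 0: 0.0172·50.6 - 0.38 = 0.0336P*, so P* = 0.49/0.0336 = 14.6.

N* ≈ 50.6, H* ≈ 24.2, P* ≈ 14.6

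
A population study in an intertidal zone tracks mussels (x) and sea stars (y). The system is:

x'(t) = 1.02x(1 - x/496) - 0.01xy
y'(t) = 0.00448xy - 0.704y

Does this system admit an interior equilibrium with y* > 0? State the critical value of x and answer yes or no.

The predator equation gives dy/dt > 0 only when x > 0.704/0.00448 = 157.
Without the predator, x → K = 496. Since 496 > 157, the predator can invade and persist.

Threshold x = 157; K > 157, so yes, the predator persists.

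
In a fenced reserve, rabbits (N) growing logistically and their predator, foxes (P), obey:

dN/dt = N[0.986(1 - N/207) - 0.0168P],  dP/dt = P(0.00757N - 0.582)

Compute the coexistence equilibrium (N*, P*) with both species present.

From dP/dt = 0 with P > 0: 0.00757N* = 0.582, so N* = 76.9.
Substitute into dN/dt = 0: 0.986(1 - 76.9/207) = 0.0168P*.
The bracket is 0.629, giving P* = 0.62/0.0168 = 36.9.

N* ≈ 76.9, P* ≈ 36.9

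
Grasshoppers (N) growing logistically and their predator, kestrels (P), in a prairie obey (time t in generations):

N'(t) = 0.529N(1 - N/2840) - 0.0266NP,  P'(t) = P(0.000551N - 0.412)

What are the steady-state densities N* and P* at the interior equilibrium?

N* ≈ 748, P* ≈ 14.7

From dP/dt = 0 with P > 0: 0.000551N* = 0.412, so N* = 748.
Substitute into dN/dt = 0: 0.529(1 - 748/2840) = 0.0266P*.
The bracket is 0.737, giving P* = 0.39/0.0266 = 14.7.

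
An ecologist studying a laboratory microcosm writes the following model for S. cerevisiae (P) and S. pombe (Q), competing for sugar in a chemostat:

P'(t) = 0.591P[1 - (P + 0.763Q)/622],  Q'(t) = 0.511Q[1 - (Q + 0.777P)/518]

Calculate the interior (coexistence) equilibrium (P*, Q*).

Setting both brackets to zero gives the nullclines P + 0.763Q = 622 and 0.777P + Q = 518.
Substituting Q = 518 - 0.777P into the first: P(1 - 0.763·0.777) = 622 - 0.763·518.
So P* = 227/0.407 = 557, and then Q* = 518 - 0.777·557 = 85.2.

P* ≈ 557, Q* ≈ 85.2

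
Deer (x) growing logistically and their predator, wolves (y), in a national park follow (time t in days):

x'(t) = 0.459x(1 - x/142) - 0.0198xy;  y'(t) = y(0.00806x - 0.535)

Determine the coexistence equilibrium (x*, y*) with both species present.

x* ≈ 66.4, y* ≈ 12.3

From dy/dt = 0 with y > 0: 0.00806x* = 0.535, so x* = 66.4.
Substitute into dx/dt = 0: 0.459(1 - 66.4/142) = 0.0198y*.
The bracket is 0.533, giving y* = 0.244/0.0198 = 12.3.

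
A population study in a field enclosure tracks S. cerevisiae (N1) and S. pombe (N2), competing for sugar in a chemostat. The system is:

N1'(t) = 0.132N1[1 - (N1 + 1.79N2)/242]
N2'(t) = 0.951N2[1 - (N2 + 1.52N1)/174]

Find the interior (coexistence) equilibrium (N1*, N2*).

Setting both brackets to zero gives the nullclines N1 + 1.79N2 = 242 and 1.52N1 + N2 = 174.
Substituting N2 = 174 - 1.52N1 into the first: N1(1 - 1.79·1.52) = 242 - 1.79·174.
So N1* = -69.5/-1.72 = 40.4, and then N2* = 174 - 1.52·40.4 = 113.

N1* ≈ 40.4, N2* ≈ 113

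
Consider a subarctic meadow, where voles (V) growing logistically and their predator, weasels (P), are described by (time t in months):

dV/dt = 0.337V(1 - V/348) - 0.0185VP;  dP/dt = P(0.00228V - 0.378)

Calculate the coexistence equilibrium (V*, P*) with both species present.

From dP/dt = 0 with P > 0: 0.00228V* = 0.378, so V* = 166.
Substitute into dV/dt = 0: 0.337(1 - 166/348) = 0.0185P*.
The bracket is 0.524, giving P* = 0.176/0.0185 = 9.54.

V* ≈ 166, P* ≈ 9.54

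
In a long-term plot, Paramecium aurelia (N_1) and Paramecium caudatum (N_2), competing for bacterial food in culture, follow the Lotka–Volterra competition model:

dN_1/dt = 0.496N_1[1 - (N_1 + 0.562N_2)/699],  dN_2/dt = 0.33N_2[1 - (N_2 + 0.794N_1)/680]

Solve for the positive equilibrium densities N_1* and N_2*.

Setting both brackets to zero gives the nullclines N_1 + 0.562N_2 = 699 and 0.794N_1 + N_2 = 680.
Substituting N_2 = 680 - 0.794N_1 into the first: N_1(1 - 0.562·0.794) = 699 - 0.562·680.
So N_1* = 317/0.554 = 572, and then N_2* = 680 - 0.794·572 = 226.

N_1* ≈ 572, N_2* ≈ 226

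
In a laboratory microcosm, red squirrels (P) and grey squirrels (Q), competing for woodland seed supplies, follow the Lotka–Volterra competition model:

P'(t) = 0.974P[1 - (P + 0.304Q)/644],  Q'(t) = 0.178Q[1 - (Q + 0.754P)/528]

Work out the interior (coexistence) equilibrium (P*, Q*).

P* ≈ 627, Q* ≈ 55

Setting both brackets to zero gives the nullclines P + 0.304Q = 644 and 0.754P + Q = 528.
Substituting Q = 528 - 0.754P into the first: P(1 - 0.304·0.754) = 644 - 0.304·528.
So P* = 483/0.771 = 627, and then Q* = 528 - 0.754·627 = 55.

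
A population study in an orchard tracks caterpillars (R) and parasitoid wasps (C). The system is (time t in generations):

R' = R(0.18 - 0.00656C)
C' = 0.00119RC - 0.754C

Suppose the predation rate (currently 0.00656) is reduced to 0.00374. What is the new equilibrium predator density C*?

At the interior fixed point, setting dR/dt = 0 with R > 0 fixes C* = (prey growth rate)/(RC coefficient) — independent of the other coefficients.
With the change, C* = 0.18/0.00374 = 48.1; it rises from 27.4.

C* ≈ 48.1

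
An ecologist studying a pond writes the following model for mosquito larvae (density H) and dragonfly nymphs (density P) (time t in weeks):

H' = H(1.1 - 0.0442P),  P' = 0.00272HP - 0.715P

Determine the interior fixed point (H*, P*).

Set dP/dt = 0 with P > 0: 0.00272H - 0.715 = 0, so H* = 0.715/0.00272 = 263.
Set dH/dt = 0 with H > 0: 1.1 - 0.0442P = 0, so P* = 1.1/0.0442 = 24.9.

H* ≈ 263, P* ≈ 24.9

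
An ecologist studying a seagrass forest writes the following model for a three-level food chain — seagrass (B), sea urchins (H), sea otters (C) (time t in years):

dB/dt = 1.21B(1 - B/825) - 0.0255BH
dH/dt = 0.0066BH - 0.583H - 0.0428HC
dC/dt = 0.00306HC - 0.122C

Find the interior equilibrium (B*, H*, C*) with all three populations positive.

B* ≈ 132, H* ≈ 39.9, C* ≈ 6.71

From dC/dt = 0: 0.00306H* = 0.122, so H* = 39.9.
From dB/dt = 0: 1.21(1 - B*/825) = 0.0255·39.9, giving B* = 825·(1 - 0.84) = 132.
From dH/dt = 0: 0.0066·132 - 0.583 = 0.0428C*, so C* = 0.287/0.0428 = 6.71.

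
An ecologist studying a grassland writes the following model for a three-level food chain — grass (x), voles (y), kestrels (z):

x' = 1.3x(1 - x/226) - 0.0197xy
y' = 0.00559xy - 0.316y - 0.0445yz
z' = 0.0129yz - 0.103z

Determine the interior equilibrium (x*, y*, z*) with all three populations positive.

From dz/dt = 0: 0.0129y* = 0.103, so y* = 7.98.
From dx/dt = 0: 1.3(1 - x*/226) = 0.0197·7.98, giving x* = 226·(1 - 0.121) = 199.
From dy/dt = 0: 0.00559·199 - 0.316 = 0.0445z*, so z* = 0.794/0.0445 = 17.9.

x* ≈ 199, y* ≈ 7.98, z* ≈ 17.9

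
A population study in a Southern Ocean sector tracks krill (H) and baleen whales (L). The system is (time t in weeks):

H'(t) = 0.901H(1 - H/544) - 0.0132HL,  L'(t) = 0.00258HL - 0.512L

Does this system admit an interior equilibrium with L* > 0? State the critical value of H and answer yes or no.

Threshold H = 198; K > 198, so yes, the predator persists.

The predator equation gives dL/dt > 0 only when H > 0.512/0.00258 = 198.
Without the predator, H → K = 544. Since 544 > 198, the predator can invade and persist.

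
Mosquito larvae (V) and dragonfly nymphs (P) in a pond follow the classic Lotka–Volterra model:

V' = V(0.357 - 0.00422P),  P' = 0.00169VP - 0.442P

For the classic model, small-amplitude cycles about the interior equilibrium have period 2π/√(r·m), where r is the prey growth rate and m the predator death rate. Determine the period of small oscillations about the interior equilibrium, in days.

Here r = 0.357 and m = 0.442, so r·m = 0.158.
ω = √0.158 = 0.397 per day, hence T = 2π/ω ≈ 15.8 days.

T ≈ 15.8 days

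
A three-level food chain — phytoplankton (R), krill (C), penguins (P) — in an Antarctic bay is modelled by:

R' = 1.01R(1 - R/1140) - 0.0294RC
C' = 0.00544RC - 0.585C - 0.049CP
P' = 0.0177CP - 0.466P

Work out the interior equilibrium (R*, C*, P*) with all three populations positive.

From dP/dt = 0: 0.0177C* = 0.466, so C* = 26.3.
From dR/dt = 0: 1.01(1 - R*/1140) = 0.0294·26.3, giving R* = 1140·(1 - 0.766) = 266.
From dC/dt = 0: 0.00544·266 - 0.585 = 0.049P*, so P* = 0.864/0.049 = 17.6.

R* ≈ 266, C* ≈ 26.3, P* ≈ 17.6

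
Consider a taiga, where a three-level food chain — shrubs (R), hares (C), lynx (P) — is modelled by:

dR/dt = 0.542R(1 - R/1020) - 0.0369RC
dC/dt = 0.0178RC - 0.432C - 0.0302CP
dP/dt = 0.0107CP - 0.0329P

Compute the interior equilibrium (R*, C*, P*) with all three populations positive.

From dP/dt = 0: 0.0107C* = 0.0329, so C* = 3.07.
From dR/dt = 0: 0.542(1 - R*/1020) = 0.0369·3.07, giving R* = 1020·(1 - 0.209) = 806.
From dC/dt = 0: 0.0178·806 - 0.432 = 0.0302P*, so P* = 13.9/0.0302 = 461.

R* ≈ 806, C* ≈ 3.07, P* ≈ 461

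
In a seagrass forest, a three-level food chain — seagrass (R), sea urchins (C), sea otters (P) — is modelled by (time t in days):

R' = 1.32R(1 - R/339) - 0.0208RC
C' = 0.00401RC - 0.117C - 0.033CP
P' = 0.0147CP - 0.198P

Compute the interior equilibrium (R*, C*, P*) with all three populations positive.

R* ≈ 267, C* ≈ 13.5, P* ≈ 28.9

From dP/dt = 0: 0.0147C* = 0.198, so C* = 13.5.
From dR/dt = 0: 1.32(1 - R*/339) = 0.0208·13.5, giving R* = 339·(1 - 0.212) = 267.
From dC/dt = 0: 0.00401·267 - 0.117 = 0.033P*, so P* = 0.954/0.033 = 28.9.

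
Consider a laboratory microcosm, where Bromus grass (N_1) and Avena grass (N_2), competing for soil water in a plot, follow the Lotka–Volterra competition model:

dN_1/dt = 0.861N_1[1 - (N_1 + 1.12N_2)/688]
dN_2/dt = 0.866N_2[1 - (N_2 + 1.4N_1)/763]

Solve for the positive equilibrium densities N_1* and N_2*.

N_1* ≈ 293, N_2* ≈ 352

Setting both brackets to zero gives the nullclines N_1 + 1.12N_2 = 688 and 1.4N_1 + N_2 = 763.
Substituting N_2 = 763 - 1.4N_1 into the first: N_1(1 - 1.12·1.4) = 688 - 1.12·763.
So N_1* = -167/-0.568 = 293, and then N_2* = 763 - 1.4·293 = 352.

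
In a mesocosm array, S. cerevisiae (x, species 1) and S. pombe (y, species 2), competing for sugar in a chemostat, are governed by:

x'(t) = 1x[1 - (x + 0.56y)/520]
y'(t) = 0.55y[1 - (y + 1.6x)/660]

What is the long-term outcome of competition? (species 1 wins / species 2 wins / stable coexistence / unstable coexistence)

Compare the nullcline intercepts: K1/α12 = 520/0.56 = 929 > K2 = 660; K2/α21 = 660/1.6 = 412 < K1 = 520.
Since the inequalities point opposite ways, species 1 can invade but species 2 cannot.

species 1 excludes species 2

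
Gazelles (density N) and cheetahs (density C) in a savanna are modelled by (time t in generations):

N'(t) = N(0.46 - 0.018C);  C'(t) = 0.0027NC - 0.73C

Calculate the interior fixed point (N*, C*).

N* ≈ 270, C* ≈ 25.6

Set dC/dt = 0 with C > 0: 0.0027N - 0.73 = 0, so N* = 0.73/0.0027 = 270.
Set dN/dt = 0 with N > 0: 0.46 - 0.018C = 0, so C* = 0.46/0.018 = 25.6.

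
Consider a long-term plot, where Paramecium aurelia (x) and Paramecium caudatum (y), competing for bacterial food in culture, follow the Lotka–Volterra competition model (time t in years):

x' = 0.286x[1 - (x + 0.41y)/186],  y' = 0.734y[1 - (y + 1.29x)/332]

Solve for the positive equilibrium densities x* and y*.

Setting both brackets to zero gives the nullclines x + 0.41y = 186 and 1.29x + y = 332.
Substituting y = 332 - 1.29x into the first: x(1 - 0.41·1.29) = 186 - 0.41·332.
So x* = 49.9/0.471 = 106, and then y* = 332 - 1.29·106 = 195.

x* ≈ 106, y* ≈ 195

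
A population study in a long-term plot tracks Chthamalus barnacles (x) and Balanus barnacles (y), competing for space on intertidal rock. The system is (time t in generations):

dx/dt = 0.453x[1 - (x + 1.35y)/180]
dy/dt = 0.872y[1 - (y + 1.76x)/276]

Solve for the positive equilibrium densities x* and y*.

Setting both brackets to zero gives the nullclines x + 1.35y = 180 and 1.76x + y = 276.
Substituting y = 276 - 1.76x into the first: x(1 - 1.35·1.76) = 180 - 1.35·276.
So x* = -193/-1.38 = 140, and then y* = 276 - 1.76·140 = 29.7.

x* ≈ 140, y* ≈ 29.7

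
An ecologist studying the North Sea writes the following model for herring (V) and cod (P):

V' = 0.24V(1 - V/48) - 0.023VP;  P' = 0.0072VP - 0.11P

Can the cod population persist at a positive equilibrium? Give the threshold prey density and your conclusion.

Threshold V = 15.3; K > 15.3, so yes, the predator persists.

The predator equation gives dP/dt > 0 only when V > 0.11/0.0072 = 15.3.
Without the predator, V → K = 48. Since 48 > 15.3, the predator can invade and persist.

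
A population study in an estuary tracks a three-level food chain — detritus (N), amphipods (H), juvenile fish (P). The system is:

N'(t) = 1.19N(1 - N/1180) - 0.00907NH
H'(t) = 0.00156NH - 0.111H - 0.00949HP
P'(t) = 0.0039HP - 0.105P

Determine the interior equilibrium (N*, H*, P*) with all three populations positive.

From dP/dt = 0: 0.0039H* = 0.105, so H* = 26.9.
From dN/dt = 0: 1.19(1 - N*/1180) = 0.00907·26.9, giving N* = 1180·(1 - 0.205) = 938.
From dH/dt = 0: 0.00156·938 - 0.111 = 0.00949P*, so P* = 1.35/0.00949 = 142.

N* ≈ 938, H* ≈ 26.9, P* ≈ 142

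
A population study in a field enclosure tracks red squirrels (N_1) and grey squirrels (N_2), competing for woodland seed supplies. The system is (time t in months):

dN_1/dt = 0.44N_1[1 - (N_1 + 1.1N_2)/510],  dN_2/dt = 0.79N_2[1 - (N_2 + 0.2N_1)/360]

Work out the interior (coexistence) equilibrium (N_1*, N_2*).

N_1* ≈ 146, N_2* ≈ 331

Setting both brackets to zero gives the nullclines N_1 + 1.1N_2 = 510 and 0.2N_1 + N_2 = 360.
Substituting N_2 = 360 - 0.2N_1 into the first: N_1(1 - 1.1·0.2) = 510 - 1.1·360.
So N_1* = 114/0.78 = 146, and then N_2* = 360 - 0.2·146 = 331.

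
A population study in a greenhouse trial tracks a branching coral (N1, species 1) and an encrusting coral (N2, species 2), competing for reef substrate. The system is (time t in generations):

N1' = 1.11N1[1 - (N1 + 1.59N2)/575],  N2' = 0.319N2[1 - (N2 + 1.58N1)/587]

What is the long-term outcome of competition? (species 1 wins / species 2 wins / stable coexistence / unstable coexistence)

Compare the nullcline intercepts: K1/α12 = 575/1.59 = 362 < K2 = 587; K2/α21 = 587/1.58 = 372 < K1 = 575.
Since both are reversed, neither can invade when rare; the interior point is a saddle.

unstable coexistence (outcome depends on initial conditions)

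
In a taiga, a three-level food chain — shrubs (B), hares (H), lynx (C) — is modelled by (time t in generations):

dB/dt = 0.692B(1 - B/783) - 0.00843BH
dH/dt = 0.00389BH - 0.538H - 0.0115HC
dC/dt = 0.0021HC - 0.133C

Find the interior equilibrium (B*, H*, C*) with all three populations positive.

From dC/dt = 0: 0.0021H* = 0.133, so H* = 63.3.
From dB/dt = 0: 0.692(1 - B*/783) = 0.00843·63.3, giving B* = 783·(1 - 0.772) = 179.
From dH/dt = 0: 0.00389·179 - 0.538 = 0.0115C*, so C* = 0.158/0.0115 = 13.7.

B* ≈ 179, H* ≈ 63.3, C* ≈ 13.7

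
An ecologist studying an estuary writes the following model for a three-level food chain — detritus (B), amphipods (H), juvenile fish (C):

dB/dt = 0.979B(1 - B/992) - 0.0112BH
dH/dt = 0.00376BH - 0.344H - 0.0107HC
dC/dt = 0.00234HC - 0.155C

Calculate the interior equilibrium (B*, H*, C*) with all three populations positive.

From dC/dt = 0: 0.00234H* = 0.155, so H* = 66.2.
From dB/dt = 0: 0.979(1 - B*/992) = 0.0112·66.2, giving B* = 992·(1 - 0.758) = 240.
From dH/dt = 0: 0.00376·240 - 0.344 = 0.0107C*, so C* = 0.559/0.0107 = 52.3.

B* ≈ 240, H* ≈ 66.2, C* ≈ 52.3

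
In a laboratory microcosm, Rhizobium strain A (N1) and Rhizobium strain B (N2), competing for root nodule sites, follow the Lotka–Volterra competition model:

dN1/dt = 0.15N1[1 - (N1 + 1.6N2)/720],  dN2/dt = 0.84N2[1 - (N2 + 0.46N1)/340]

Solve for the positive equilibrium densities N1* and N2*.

N1* ≈ 667, N2* ≈ 33.3

Setting both brackets to zero gives the nullclines N1 + 1.6N2 = 720 and 0.46N1 + N2 = 340.
Substituting N2 = 340 - 0.46N1 into the first: N1(1 - 1.6·0.46) = 720 - 1.6·340.
So N1* = 176/0.264 = 667, and then N2* = 340 - 0.46·667 = 33.3.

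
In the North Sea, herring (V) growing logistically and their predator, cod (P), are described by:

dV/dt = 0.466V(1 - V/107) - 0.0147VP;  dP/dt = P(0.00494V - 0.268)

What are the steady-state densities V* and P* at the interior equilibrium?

From dP/dt = 0 with P > 0: 0.00494V* = 0.268, so V* = 54.3.
Substitute into dV/dt = 0: 0.466(1 - 54.3/107) = 0.0147P*.
The bracket is 0.493, giving P* = 0.23/0.0147 = 15.6.

V* ≈ 54.3, P* ≈ 15.6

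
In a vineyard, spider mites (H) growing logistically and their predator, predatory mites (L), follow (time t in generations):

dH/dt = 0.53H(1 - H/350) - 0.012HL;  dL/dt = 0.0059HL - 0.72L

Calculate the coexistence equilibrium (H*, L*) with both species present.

H* ≈ 122, L* ≈ 28.8

From dL/dt = 0 with L > 0: 0.0059H* = 0.72, so H* = 122.
Substitute into dH/dt = 0: 0.53(1 - 122/350) = 0.012L*.
The bracket is 0.651, giving L* = 0.345/0.012 = 28.8.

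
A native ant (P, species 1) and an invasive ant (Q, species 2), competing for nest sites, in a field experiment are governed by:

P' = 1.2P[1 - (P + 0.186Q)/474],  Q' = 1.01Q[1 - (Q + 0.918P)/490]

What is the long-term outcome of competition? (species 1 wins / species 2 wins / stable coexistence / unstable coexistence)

stable coexistence

Compare the nullcline intercepts: K1/α12 = 474/0.186 = 2550 > K2 = 490; K2/α21 = 490/0.918 = 534 > K1 = 474.
Since both inequalities hold, each species can invade when rare, so the interior equilibrium is stable.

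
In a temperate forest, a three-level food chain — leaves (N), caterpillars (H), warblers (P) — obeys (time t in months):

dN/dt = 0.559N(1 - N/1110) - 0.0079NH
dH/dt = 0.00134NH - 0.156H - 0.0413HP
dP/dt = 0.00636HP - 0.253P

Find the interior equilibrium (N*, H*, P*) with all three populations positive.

N* ≈ 486, H* ≈ 39.8, P* ≈ 12

From dP/dt = 0: 0.00636H* = 0.253, so H* = 39.8.
From dN/dt = 0: 0.559(1 - N*/1110) = 0.0079·39.8, giving N* = 1110·(1 - 0.562) = 486.
From dH/dt = 0: 0.00134·486 - 0.156 = 0.0413P*, so P* = 0.495/0.0413 = 12.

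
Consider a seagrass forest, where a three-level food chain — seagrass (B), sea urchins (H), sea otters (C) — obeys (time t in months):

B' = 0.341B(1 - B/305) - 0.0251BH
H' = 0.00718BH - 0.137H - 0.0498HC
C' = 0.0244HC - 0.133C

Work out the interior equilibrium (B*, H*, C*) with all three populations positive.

From dC/dt = 0: 0.0244H* = 0.133, so H* = 5.45.
From dB/dt = 0: 0.341(1 - B*/305) = 0.0251·5.45, giving B* = 305·(1 - 0.401) = 183.
From dH/dt = 0: 0.00718·183 - 0.137 = 0.0498C*, so C* = 1.17/0.0498 = 23.6.

B* ≈ 183, H* ≈ 5.45, C* ≈ 23.6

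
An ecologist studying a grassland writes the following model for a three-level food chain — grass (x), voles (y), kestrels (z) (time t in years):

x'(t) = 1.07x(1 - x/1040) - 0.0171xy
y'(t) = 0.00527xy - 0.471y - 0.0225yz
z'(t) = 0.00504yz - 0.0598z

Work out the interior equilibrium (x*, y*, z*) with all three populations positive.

From dz/dt = 0: 0.00504y* = 0.0598, so y* = 11.9.
From dx/dt = 0: 1.07(1 - x*/1040) = 0.0171·11.9, giving x* = 1040·(1 - 0.19) = 843.
From dy/dt = 0: 0.00527·843 - 0.471 = 0.0225z*, so z* = 3.97/0.0225 = 176.

x* ≈ 843, y* ≈ 11.9, z* ≈ 176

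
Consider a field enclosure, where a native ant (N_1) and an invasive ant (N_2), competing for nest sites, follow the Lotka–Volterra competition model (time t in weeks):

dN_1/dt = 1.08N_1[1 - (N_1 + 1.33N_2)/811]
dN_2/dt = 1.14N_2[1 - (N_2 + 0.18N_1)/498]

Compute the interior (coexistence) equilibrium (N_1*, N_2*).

Setting both brackets to zero gives the nullclines N_1 + 1.33N_2 = 811 and 0.18N_1 + N_2 = 498.
Substituting N_2 = 498 - 0.18N_1 into the first: N_1(1 - 1.33·0.18) = 811 - 1.33·498.
So N_1* = 149/0.761 = 195, and then N_2* = 498 - 0.18·195 = 463.

N_1* ≈ 195, N_2* ≈ 463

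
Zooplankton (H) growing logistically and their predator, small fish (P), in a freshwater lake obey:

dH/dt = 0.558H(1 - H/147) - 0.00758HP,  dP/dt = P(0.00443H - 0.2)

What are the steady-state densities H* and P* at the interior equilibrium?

H* ≈ 45.1, P* ≈ 51

From dP/dt = 0 with P > 0: 0.00443H* = 0.2, so H* = 45.1.
Substitute into dH/dt = 0: 0.558(1 - 45.1/147) = 0.00758P*.
The bracket is 0.693, giving P* = 0.387/0.00758 = 51.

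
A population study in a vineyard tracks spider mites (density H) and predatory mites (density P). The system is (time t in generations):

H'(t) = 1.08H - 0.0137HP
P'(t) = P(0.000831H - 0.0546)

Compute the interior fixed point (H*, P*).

H* ≈ 65.7, P* ≈ 78.8

Set dP/dt = 0 with P > 0: 0.000831H - 0.0546 = 0, so H* = 0.0546/0.000831 = 65.7.
Set dH/dt = 0 with H > 0: 1.08 - 0.0137P = 0, so P* = 1.08/0.0137 = 78.8.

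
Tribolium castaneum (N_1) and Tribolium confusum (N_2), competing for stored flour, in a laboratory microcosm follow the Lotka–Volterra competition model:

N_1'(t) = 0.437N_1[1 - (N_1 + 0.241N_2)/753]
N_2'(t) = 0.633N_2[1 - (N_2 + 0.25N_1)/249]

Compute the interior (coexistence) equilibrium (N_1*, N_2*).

N_1* ≈ 737, N_2* ≈ 64.6

Setting both brackets to zero gives the nullclines N_1 + 0.241N_2 = 753 and 0.25N_1 + N_2 = 249.
Substituting N_2 = 249 - 0.25N_1 into the first: N_1(1 - 0.241·0.25) = 753 - 0.241·249.
So N_1* = 693/0.94 = 737, and then N_2* = 249 - 0.25·737 = 64.6.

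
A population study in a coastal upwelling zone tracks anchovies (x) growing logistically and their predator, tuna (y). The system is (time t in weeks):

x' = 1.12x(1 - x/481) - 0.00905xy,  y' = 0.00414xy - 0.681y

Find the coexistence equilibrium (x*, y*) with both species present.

x* ≈ 164, y* ≈ 81.4

From dy/dt = 0 with y > 0: 0.00414x* = 0.681, so x* = 164.
Substitute into dx/dt = 0: 1.12(1 - 164/481) = 0.00905y*.
The bracket is 0.658, giving y* = 0.737/0.00905 = 81.4.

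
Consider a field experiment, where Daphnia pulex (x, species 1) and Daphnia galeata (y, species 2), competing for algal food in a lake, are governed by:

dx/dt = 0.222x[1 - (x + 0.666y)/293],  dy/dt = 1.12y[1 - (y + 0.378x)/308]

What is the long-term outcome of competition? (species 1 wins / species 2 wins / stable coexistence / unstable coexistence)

stable coexistence

Compare the nullcline intercepts: K1/α12 = 293/0.666 = 440 > K2 = 308; K2/α21 = 308/0.378 = 815 > K1 = 293.
Since both inequalities hold, each species can invade when rare, so the interior equilibrium is stable.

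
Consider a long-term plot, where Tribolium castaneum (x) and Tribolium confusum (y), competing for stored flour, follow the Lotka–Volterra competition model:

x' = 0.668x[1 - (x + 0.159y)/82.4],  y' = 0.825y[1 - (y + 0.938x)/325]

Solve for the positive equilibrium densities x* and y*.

x* ≈ 36.1, y* ≈ 291

Setting both brackets to zero gives the nullclines x + 0.159y = 82.4 and 0.938x + y = 325.
Substituting y = 325 - 0.938x into the first: x(1 - 0.159·0.938) = 82.4 - 0.159·325.
So x* = 30.7/0.851 = 36.1, and then y* = 325 - 0.938·36.1 = 291.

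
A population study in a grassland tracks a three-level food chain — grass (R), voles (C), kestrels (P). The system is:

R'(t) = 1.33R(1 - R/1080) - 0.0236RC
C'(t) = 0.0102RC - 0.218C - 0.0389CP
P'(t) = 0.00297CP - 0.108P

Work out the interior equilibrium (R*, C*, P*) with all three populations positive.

From dP/dt = 0: 0.00297C* = 0.108, so C* = 36.4.
From dR/dt = 0: 1.33(1 - R*/1080) = 0.0236·36.4, giving R* = 1080·(1 - 0.645) = 383.
From dC/dt = 0: 0.0102·383 - 0.218 = 0.0389P*, so P* = 3.69/0.0389 = 94.9.

R* ≈ 383, C* ≈ 36.4, P* ≈ 94.9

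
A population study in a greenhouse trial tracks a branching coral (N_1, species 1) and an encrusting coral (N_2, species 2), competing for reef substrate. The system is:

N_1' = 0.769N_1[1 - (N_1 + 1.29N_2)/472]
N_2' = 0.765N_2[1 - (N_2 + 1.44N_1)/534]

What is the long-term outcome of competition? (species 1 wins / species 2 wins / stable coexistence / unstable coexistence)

unstable coexistence (outcome depends on initial conditions)

Compare the nullcline intercepts: K1/α12 = 472/1.29 = 366 < K2 = 534; K2/α21 = 534/1.44 = 371 < K1 = 472.
Since both are reversed, neither can invade when rare; the interior point is a saddle.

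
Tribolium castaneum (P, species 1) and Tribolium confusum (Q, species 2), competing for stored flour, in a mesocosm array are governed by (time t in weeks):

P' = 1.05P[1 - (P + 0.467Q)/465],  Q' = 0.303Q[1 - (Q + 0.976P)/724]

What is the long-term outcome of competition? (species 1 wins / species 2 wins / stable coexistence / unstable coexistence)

stable coexistence

Compare the nullcline intercepts: K1/α12 = 465/0.467 = 996 > K2 = 724; K2/α21 = 724/0.976 = 742 > K1 = 465.
Since both inequalities hold, each species can invade when rare, so the interior equilibrium is stable.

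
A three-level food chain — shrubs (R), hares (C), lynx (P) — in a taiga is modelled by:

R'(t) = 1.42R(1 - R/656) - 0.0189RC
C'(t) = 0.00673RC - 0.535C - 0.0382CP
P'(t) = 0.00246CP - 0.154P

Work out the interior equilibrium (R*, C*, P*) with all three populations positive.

From dP/dt = 0: 0.00246C* = 0.154, so C* = 62.6.
From dR/dt = 0: 1.42(1 - R*/656) = 0.0189·62.6, giving R* = 656·(1 - 0.833) = 109.
From dC/dt = 0: 0.00673·109 - 0.535 = 0.0382P*, so P* = 0.201/0.0382 = 5.27.

R* ≈ 109, C* ≈ 62.6, P* ≈ 5.27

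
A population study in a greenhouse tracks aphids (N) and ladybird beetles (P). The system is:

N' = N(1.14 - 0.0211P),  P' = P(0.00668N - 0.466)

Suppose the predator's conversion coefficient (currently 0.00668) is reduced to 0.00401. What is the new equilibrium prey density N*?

N* ≈ 116

At the interior fixed point, setting dP/dt = 0 with P > 0 fixes N* = (predator death rate)/(NP coefficient) — independent of the other coefficients.
With the change, N* = 0.466/0.00401 = 116; it rises from 69.8.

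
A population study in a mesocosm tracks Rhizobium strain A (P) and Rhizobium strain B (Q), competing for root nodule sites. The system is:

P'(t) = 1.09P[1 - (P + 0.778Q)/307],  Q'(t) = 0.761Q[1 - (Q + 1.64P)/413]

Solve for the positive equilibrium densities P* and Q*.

P* ≈ 51.9, Q* ≈ 328

Setting both brackets to zero gives the nullclines P + 0.778Q = 307 and 1.64P + Q = 413.
Substituting Q = 413 - 1.64P into the first: P(1 - 0.778·1.64) = 307 - 0.778·413.
So P* = -14.3/-0.276 = 51.9, and then Q* = 413 - 1.64·51.9 = 328.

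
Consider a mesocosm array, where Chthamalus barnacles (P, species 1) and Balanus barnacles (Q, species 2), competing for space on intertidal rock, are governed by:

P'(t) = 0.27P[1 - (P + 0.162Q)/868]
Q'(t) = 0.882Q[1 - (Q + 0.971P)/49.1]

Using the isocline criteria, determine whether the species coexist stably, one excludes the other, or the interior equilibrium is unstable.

Compare the nullcline intercepts: K1/α12 = 868/0.162 = 5360 > K2 = 49.1; K2/α21 = 49.1/0.971 = 50.6 < K1 = 868.
Since the inequalities point opposite ways, species 1 can invade but species 2 cannot.

species 1 excludes species 2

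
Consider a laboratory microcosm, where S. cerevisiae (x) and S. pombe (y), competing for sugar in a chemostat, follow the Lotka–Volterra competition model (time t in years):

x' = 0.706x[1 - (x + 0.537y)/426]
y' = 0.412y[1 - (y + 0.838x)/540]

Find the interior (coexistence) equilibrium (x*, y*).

x* ≈ 247, y* ≈ 333

Setting both brackets to zero gives the nullclines x + 0.537y = 426 and 0.838x + y = 540.
Substituting y = 540 - 0.838x into the first: x(1 - 0.537·0.838) = 426 - 0.537·540.
So x* = 136/0.55 = 247, and then y* = 540 - 0.838·247 = 333.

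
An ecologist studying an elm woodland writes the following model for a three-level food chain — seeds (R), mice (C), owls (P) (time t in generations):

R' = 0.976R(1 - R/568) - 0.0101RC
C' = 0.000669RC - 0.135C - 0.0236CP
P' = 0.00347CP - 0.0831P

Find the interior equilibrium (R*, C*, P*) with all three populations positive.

R* ≈ 427, C* ≈ 23.9, P* ≈ 6.39

From dP/dt = 0: 0.00347C* = 0.0831, so C* = 23.9.
From dR/dt = 0: 0.976(1 - R*/568) = 0.0101·23.9, giving R* = 568·(1 - 0.248) = 427.
From dC/dt = 0: 0.000669·427 - 0.135 = 0.0236P*, so P* = 0.151/0.0236 = 6.39.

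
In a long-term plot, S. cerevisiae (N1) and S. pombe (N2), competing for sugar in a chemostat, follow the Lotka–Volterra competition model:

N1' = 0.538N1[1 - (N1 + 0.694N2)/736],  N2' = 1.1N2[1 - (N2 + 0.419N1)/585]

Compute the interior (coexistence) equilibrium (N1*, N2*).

N1* ≈ 465, N2* ≈ 390

Setting both brackets to zero gives the nullclines N1 + 0.694N2 = 736 and 0.419N1 + N2 = 585.
Substituting N2 = 585 - 0.419N1 into the first: N1(1 - 0.694·0.419) = 736 - 0.694·585.
So N1* = 330/0.709 = 465, and then N2* = 585 - 0.419·465 = 390.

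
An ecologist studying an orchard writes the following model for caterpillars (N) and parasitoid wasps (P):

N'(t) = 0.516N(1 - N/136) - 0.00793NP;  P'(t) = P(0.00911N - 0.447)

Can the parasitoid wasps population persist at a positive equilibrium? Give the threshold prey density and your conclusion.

Threshold N = 49.1; K > 49.1, so yes, the predator persists.

The predator equation gives dP/dt > 0 only when N > 0.447/0.00911 = 49.1.
Without the predator, N → K = 136. Since 136 > 49.1, the predator can invade and persist.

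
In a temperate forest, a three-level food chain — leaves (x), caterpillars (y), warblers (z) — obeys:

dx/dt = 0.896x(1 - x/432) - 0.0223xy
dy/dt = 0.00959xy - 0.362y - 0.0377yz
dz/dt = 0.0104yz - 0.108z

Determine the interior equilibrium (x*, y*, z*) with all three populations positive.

x* ≈ 320, y* ≈ 10.4, z* ≈ 71.9

From dz/dt = 0: 0.0104y* = 0.108, so y* = 10.4.
From dx/dt = 0: 0.896(1 - x*/432) = 0.0223·10.4, giving x* = 432·(1 - 0.258) = 320.
From dy/dt = 0: 0.00959·320 - 0.362 = 0.0377z*, so z* = 2.71/0.0377 = 71.9.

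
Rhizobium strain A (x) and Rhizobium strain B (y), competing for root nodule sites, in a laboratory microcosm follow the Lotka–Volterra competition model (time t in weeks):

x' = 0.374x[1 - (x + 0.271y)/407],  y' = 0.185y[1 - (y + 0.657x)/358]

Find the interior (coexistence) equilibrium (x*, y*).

x* ≈ 377, y* ≈ 110

Setting both brackets to zero gives the nullclines x + 0.271y = 407 and 0.657x + y = 358.
Substituting y = 358 - 0.657x into the first: x(1 - 0.271·0.657) = 407 - 0.271·358.
So x* = 310/0.822 = 377, and then y* = 358 - 0.657·377 = 110.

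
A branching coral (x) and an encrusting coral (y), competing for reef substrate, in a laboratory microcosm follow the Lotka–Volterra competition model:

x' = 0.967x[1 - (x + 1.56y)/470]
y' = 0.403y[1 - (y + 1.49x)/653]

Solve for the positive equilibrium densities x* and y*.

x* ≈ 414, y* ≈ 35.7

Setting both brackets to zero gives the nullclines x + 1.56y = 470 and 1.49x + y = 653.
Substituting y = 653 - 1.49x into the first: x(1 - 1.56·1.49) = 470 - 1.56·653.
So x* = -549/-1.32 = 414, and then y* = 653 - 1.49·414 = 35.7.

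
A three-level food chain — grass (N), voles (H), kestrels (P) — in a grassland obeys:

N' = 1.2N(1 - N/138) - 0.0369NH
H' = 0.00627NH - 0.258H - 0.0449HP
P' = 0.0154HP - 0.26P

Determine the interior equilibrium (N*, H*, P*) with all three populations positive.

N* ≈ 66.4, H* ≈ 16.9, P* ≈ 3.52

From dP/dt = 0: 0.0154H* = 0.26, so H* = 16.9.
From dN/dt = 0: 1.2(1 - N*/138) = 0.0369·16.9, giving N* = 138·(1 - 0.519) = 66.4.
From dH/dt = 0: 0.00627·66.4 - 0.258 = 0.0449P*, so P* = 0.158/0.0449 = 3.52.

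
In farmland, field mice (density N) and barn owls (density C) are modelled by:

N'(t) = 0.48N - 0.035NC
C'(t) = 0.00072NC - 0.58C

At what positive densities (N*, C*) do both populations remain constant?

Set dC/dt = 0 with C > 0: 0.00072N - 0.58 = 0, so N* = 0.58/0.00072 = 806.
Set dN/dt = 0 with N > 0: 0.48 - 0.035C = 0, so C* = 0.48/0.035 = 13.7.

N* ≈ 806, C* ≈ 13.7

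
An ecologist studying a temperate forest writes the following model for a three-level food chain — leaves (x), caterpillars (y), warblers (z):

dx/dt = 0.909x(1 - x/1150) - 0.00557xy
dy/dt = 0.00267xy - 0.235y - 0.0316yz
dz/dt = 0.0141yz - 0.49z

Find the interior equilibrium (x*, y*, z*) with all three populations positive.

From dz/dt = 0: 0.0141y* = 0.49, so y* = 34.8.
From dx/dt = 0: 0.909(1 - x*/1150) = 0.00557·34.8, giving x* = 1150·(1 - 0.213) = 905.
From dy/dt = 0: 0.00267·905 - 0.235 = 0.0316z*, so z* = 2.18/0.0316 = 69.

x* ≈ 905, y* ≈ 34.8, z* ≈ 69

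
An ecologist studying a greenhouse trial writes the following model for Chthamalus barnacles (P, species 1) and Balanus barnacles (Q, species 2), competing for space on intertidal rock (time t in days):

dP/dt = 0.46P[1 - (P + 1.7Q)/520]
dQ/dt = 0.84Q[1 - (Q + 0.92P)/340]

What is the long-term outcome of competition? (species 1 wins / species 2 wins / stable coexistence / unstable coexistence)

Compare the nullcline intercepts: K1/α12 = 520/1.7 = 306 < K2 = 340; K2/α21 = 340/0.92 = 370 < K1 = 520.
Since both are reversed, neither can invade when rare; the interior point is a saddle.

unstable coexistence (outcome depends on initial conditions)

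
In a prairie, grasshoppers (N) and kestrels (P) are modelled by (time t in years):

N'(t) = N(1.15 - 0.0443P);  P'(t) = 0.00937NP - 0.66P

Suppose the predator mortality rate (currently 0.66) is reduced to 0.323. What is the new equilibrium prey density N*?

N* ≈ 34.5

At the interior fixed point, setting dP/dt = 0 with P > 0 fixes N* = (predator death rate)/(NP coefficient) — independent of the other coefficients.
With the change, N* = 0.323/0.00937 = 34.5; it falls from 70.4.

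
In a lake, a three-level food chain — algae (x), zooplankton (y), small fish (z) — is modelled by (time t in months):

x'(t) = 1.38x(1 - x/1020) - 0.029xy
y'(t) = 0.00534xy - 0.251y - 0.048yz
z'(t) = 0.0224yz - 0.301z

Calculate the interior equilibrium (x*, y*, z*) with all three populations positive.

From dz/dt = 0: 0.0224y* = 0.301, so y* = 13.4.
From dx/dt = 0: 1.38(1 - x*/1020) = 0.029·13.4, giving x* = 1020·(1 - 0.282) = 732.
From dy/dt = 0: 0.00534·732 - 0.251 = 0.048z*, so z* = 3.66/0.048 = 76.2.

x* ≈ 732, y* ≈ 13.4, z* ≈ 76.2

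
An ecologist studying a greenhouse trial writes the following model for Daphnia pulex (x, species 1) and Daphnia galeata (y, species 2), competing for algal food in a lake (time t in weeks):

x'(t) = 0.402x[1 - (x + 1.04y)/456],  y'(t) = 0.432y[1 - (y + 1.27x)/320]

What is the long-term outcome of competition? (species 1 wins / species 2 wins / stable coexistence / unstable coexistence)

species 1 excludes species 2

Compare the nullcline intercepts: K1/α12 = 456/1.04 = 438 > K2 = 320; K2/α21 = 320/1.27 = 252 < K1 = 456.
Since the inequalities point opposite ways, species 1 can invade but species 2 cannot.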